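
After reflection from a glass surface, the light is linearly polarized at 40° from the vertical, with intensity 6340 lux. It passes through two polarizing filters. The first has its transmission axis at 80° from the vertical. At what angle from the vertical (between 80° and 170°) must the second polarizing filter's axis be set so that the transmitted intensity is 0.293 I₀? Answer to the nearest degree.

By Malus's law, I₁ = I₀ cos²(80° − 40°) = I₀ cos²(40°) = 0.5868 I₀.
Need I₂/I₀ = 0.293, so cos²(θ − 80°) = 0.293 / 0.5868 = 0.4993.
θ − 80° = arccos(√0.4993) = 45.0°, giving θ ≈ 80 + 45.0 = 125.0°.

θ ≈ 125°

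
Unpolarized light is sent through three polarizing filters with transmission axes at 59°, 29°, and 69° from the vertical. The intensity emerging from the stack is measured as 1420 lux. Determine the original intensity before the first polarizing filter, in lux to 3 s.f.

I₀ ≈ 6450 lux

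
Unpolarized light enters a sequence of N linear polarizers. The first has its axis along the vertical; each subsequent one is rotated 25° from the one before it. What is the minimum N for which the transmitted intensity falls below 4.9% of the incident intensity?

N = 13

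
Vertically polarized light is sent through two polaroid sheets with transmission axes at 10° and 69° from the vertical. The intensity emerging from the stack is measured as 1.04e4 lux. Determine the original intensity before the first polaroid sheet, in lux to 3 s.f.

I₀ ≈ 4.04e4 lux

I₁ = I₀ cos²(10° − 0°) = I₀ cos²(10°) = 0.9698 I₀.
I₂ = I₁ cos²(69° − 10°) = 0.9698 I₀ · cos²(59°) = 0.2573 I₀.
So 1.04e4 lux = 0.2573 I₀, giving I₀ = 1.04e4/0.2573 = 4.043e+04 lux.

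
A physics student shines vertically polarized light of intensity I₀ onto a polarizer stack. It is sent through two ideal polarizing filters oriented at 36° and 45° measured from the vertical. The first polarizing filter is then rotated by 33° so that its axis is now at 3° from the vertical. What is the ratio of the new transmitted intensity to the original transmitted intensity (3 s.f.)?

I_new/I_old ≈ 0.863

Before rotation:
By Malus's law, I₁ = I₀ cos²(36° − 0°) = I₀ cos²(36°) = 0.6545 I₀.
I₂ = I₁ cos²(45° − 36°) = 0.6545 I₀ · cos²(9°) = 0.6385 I₀.
After rotation:
I₁ = I₀ cos²(3° − 0°) = I₀ cos²(3°) = 0.9973 I₀.
I₂ = I₁ cos²(45° − 3°) = 0.9973 I₀ · cos²(42°) = 0.5508 I₀.
Ratio = 0.5508 / 0.6385 = 0.8626.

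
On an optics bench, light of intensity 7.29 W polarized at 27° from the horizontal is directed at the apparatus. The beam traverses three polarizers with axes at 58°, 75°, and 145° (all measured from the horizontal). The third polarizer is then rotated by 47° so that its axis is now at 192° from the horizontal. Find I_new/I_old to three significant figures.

I_new/I_old ≈ 1.76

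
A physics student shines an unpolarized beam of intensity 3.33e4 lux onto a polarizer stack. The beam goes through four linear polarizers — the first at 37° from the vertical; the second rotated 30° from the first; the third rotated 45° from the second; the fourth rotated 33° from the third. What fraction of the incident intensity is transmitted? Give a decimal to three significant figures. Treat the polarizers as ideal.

Unpolarized light through the first polarizer → I₁ = 3.33e4 lux/2 = 1.665e+04 lux, polarized at 37°.
I₂ = I₁ · cos²(30°) = 1.665e+04 · 0.75 = 1.249e+04 lux.
I₃ = I₂ · cos²(45°) = 1.249e+04 · 0.5 = 6244 lux.
I₄ = I₃ · cos²(33°) = 6244 · 0.7034 = 4392 lux.
Transmitted fraction = 0.1319.

I/I₀ ≈ 0.132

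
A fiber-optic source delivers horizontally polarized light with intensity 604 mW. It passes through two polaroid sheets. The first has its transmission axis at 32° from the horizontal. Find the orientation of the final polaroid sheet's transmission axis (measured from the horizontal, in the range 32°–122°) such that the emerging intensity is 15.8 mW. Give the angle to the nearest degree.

θ ≈ 111°

I₁ = I₀ cos²(32° − 0°) = I₀ cos²(32°) = 0.7192 I₀.
Target fraction: 15.8 / 604 mW = 0.02616 of I₀.
Need I₂/I₀ = 0.02616, so cos²(θ − 32°) = 0.02616 / 0.7192 = 0.03637.
θ − 32° = arccos(√0.03637) = 79.0°, giving θ ≈ 32 + 79.0 = 111.0°.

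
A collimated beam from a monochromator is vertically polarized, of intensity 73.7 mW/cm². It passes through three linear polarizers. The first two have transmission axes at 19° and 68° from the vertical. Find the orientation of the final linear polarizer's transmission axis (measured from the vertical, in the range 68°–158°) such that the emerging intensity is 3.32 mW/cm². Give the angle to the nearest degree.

θ ≈ 138°

By Malus's law, I₁ = I₀ cos²(19° − 0°) = I₀ cos²(19°) = 0.894 I₀.
I₂ = I₁ cos²(68° − 19°) = 0.894 I₀ · cos²(49°) = 0.3848 I₀.
Target fraction: 3.32 / 73.7 mW/cm² = 0.04505 of I₀.
Need I₃/I₀ = 0.04505, so cos²(θ − 68°) = 0.04505 / 0.3848 = 0.1171.
θ − 68° = arccos(√0.1171) = 70.0°, giving θ ≈ 68 + 70.0 = 138.0°.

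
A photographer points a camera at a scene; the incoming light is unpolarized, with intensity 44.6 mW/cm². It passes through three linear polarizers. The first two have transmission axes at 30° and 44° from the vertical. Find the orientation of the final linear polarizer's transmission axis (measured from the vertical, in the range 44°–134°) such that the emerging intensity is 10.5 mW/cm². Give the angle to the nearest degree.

Unpolarized light through the first polarizer → I₁ = ½ I₀, now polarized at 30°.
I₂ = I₁ cos²(44° − 30°) = 0.5 I₀ · cos²(14°) = 0.4707 I₀.
Target fraction: 10.5 / 44.6 mW/cm² = 0.2354 of I₀.
Need I₃/I₀ = 0.2354, so cos²(θ − 44°) = 0.2354 / 0.4707 = 0.5001.
θ − 44° = arccos(√0.5001) = 45.0°, giving θ ≈ 44 + 45.0 = 89.0°.

θ ≈ 89°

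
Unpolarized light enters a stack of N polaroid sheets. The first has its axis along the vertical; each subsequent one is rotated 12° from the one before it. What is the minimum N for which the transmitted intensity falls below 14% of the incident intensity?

First polarizer halves the unpolarized light: factor 1/2.
Each further stage multiplies by cos²(12°) = 0.9568.
After N polarizers: T = 0.5·0.9568^(N−1). Require T < 0.14 ⇒ N−1 > ln(0.14/0.5)/ln(0.9568) = 28.81, so N−1 ≥ 29 and N = 30.
Check: N=30 gives T = 0.1388 < 0.14; N=29 gives T = 0.1451.

N = 30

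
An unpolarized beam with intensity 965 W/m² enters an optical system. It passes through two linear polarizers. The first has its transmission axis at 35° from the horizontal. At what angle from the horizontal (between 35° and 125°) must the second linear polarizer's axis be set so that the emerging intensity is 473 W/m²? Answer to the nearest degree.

Unpolarized light through the first polarizer → I₁ = ½ I₀, now polarized at 35°.
Target fraction: 473 / 965 W/m² = 0.4902 of I₀.
Need I₂/I₀ = 0.4902, so cos²(θ − 35°) = 0.4902 / 0.5 = 0.9803.
θ − 35° = arccos(√0.9803) = 8.1°, giving θ ≈ 35 + 8.1 = 43.1°.

θ ≈ 43°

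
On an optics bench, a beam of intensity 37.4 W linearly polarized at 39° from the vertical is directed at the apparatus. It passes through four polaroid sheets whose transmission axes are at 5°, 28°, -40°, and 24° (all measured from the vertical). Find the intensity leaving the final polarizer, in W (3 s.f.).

I₁ = 37.4 W · cos²(34°) = 25.71 W.
I₂ = I₁ · cos²(23°) = 25.71 · 0.8473 = 21.78 W.
I₃ = I₂ · cos²(68°) = 21.78 · 0.1403 = 3.056 W.
I₄ = I₃ · cos²(64°) = 3.056 · 0.1922 = 0.5874 W.

I ≈ 0.587 W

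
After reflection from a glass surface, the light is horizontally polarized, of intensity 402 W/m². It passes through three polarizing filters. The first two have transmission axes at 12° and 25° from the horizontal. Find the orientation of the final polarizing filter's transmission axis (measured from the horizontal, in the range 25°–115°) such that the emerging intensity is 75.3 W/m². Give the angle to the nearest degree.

I₁ = I₀ cos²(12° − 0°) = I₀ cos²(12°) = 0.9568 I₀.
I₂ = I₁ cos²(25° − 12°) = 0.9568 I₀ · cos²(13°) = 0.9084 I₀.
Target fraction: 75.3 / 402 W/m² = 0.1873 of I₀.
Need I₃/I₀ = 0.1873, so cos²(θ − 25°) = 0.1873 / 0.9084 = 0.2062.
θ − 25° = arccos(√0.2062) = 63.0°, giving θ ≈ 25 + 63.0 = 88.0°.

θ ≈ 88°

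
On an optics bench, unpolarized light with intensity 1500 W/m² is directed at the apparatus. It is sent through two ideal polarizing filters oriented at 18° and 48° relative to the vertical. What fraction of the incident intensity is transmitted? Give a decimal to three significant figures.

Unpolarized light through the first polarizer → I₁ = 1500 W/m²/2 = 750 W/m², polarized at 18°.
I₂ = I₁ · cos²(30°) = 750 · 0.75 = 562.5 W/m².
Transmitted fraction = 0.375.

I/I₀ ≈ 0.375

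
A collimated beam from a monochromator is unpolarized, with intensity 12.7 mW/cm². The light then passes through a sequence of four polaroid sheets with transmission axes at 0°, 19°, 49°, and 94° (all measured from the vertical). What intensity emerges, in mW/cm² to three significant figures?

Unpolarized light through the first polarizer → I₁ = 12.7 mW/cm²/2 = 6.35 mW/cm², polarized at 0°.
I₂ = I₁ · cos²(19°) = 6.35 · 0.894 = 5.677 mW/cm².
I₃ = I₂ · cos²(30°) = 5.677 · 0.75 = 4.258 mW/cm².
I₄ = I₃ · cos²(45°) = 4.258 · 0.5 = 2.129 mW/cm².

I ≈ 2.13 mW/cm²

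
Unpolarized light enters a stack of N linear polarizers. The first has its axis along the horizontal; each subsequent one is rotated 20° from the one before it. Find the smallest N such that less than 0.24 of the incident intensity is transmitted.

First polarizer halves the unpolarized light: factor 1/2.
Each further stage multiplies by cos²(20°) = 0.883.
After N polarizers: T = 0.5·0.883^(N−1). Require T < 0.24 ⇒ N−1 > ln(0.24/0.5)/ln(0.883) = 5.90, so N−1 ≥ 6 and N = 7.
Check: N=7 gives T = 0.237 < 0.24; N=6 gives T = 0.2684.

N = 7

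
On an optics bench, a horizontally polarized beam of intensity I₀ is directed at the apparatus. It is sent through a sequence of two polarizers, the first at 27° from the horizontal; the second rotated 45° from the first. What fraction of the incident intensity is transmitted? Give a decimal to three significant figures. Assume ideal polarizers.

≈ 0.397 I₀

I₁ = I₀ cos²(27° − 0°) = I₀ cos²(27°) = 0.7939 I₀.
I₂ = I₁ cos²(45°) = 0.7939 · 0.5 I₀ = 0.3969 I₀.
Transmitted fraction = 0.3969.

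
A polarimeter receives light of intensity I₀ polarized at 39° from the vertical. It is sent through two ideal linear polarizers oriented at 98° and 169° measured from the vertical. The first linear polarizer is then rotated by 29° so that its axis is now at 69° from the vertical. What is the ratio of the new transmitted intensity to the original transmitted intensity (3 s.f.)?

Before rotation:
By Malus's law, I₁ = I₀ cos²(98° − 39°) = I₀ cos²(59°) = 0.2653 I₀.
I₂ = I₁ cos²(169° − 98°) = 0.2653 I₀ · cos²(71°) = 0.02812 I₀.
After rotation:
I₁ = I₀ cos²(69° − 39°) = I₀ cos²(30°) = 0.75 I₀.
Angle between axes 1 and 2: 80°. I₂ = 0.75 I₀ · cos²(80°) = 0.02262 I₀.
Ratio = 0.02262 / 0.02812 = 0.8043.

I_new/I_old ≈ 0.804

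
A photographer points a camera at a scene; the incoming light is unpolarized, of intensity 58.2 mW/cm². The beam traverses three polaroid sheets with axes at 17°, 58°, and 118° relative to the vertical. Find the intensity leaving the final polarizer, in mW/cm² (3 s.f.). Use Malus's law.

Unpolarized light through the first polarizer → I₁ = 58.2 mW/cm²/2 = 29.1 mW/cm², polarized at 17°.
I₂ = I₁ · cos²(41°) = 29.1 · 0.5696 = 16.57 mW/cm².
I₃ = I₂ · cos²(60°) = 16.57 · 0.25 = 4.144 mW/cm².

I ≈ 4.14 mW/cm²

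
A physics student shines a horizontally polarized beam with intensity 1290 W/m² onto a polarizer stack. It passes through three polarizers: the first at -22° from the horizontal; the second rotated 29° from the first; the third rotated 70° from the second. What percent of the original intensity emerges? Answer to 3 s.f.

≈ 7.69%

I₁ = 1290 W/m² · cos²(22°) = 1109 W/m².
I₂ = I₁ · cos²(29°) = 1109 · 0.765 = 848.3 W/m².
I₃ = I₂ · cos²(70°) = 848.3 · 0.117 = 99.23 W/m².
That is 7.693% of the incident intensity.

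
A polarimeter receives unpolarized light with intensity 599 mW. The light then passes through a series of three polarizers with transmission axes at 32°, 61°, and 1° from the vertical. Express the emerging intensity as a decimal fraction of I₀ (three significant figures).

I/I₀ ≈ 0.0956

Unpolarized light through the first polarizer → I₁ = 599 mW/2 = 299.5 mW, polarized at 32°.
I₂ = I₁ · cos²(29°) = 299.5 · 0.765 = 229.1 mW.
I₃ = I₂ · cos²(60°) = 229.1 · 0.25 = 57.28 mW.
Transmitted fraction = 0.09562.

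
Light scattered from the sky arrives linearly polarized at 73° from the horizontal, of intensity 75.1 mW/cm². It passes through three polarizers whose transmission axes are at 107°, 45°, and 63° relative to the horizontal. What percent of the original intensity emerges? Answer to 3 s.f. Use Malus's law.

By Malus's law, I₁ = 75.1 mW/cm² · cos²(34°) = 51.62 mW/cm².
I₂ = I₁ · cos²(62°) = 51.62 · 0.2204 = 11.38 mW/cm².
I₃ = I₂ · cos²(18°) = 11.38 · 0.9045 = 10.29 mW/cm².
That is 13.7% of the incident intensity.

≈ 13.7%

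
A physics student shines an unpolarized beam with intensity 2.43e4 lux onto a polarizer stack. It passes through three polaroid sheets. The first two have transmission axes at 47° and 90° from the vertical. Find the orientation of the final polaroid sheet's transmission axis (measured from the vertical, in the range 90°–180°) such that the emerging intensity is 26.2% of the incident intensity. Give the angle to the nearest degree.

θ ≈ 98°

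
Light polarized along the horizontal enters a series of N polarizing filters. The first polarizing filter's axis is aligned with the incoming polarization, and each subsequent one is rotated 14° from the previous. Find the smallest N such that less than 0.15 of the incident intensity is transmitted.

N = 33

First polarizer is aligned with the polarization: full transmission.
Each further stage multiplies by cos²(14°) = 0.9415.
After N polarizers: T = 0.9415^(N−1). Require T < 0.15 ⇒ N−1 > ln(0.15)/ln(0.9415) = 31.46, so N−1 ≥ 32 and N = 33.
Check: N=33 gives T = 0.1452 < 0.15; N=32 gives T = 0.1542.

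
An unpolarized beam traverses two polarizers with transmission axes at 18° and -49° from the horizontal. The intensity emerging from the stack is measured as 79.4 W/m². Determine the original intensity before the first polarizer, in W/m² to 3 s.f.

I₀ ≈ 1040 W/m²

Unpolarized light through the first polarizer → I₁ = ½ I₀, now polarized at 18°.
I₂ = I₁ cos²(-49° − 18°) = 0.5 I₀ · cos²(67°) = 0.07634 I₀.
So 79.4 W/m² = 0.07634 I₀, giving I₀ = 79.4/0.07634 = 1040 W/m².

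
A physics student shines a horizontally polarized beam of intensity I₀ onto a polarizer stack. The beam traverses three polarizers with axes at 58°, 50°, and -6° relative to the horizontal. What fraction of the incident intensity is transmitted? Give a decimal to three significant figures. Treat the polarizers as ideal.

≈ 0.0861 I₀

By Malus's law, I₁ = I₀ cos²(58° − 0°) = I₀ cos²(58°) = 0.2808 I₀.
I₂ = I₁ cos²(50° − 58°) = 0.2808 I₀ · cos²(8°) = 0.2754 I₀.
I₃ = I₂ cos²(-6° − 50°) = 0.2754 I₀ · cos²(56°) = 0.08611 I₀.
Transmitted fraction = 0.08611.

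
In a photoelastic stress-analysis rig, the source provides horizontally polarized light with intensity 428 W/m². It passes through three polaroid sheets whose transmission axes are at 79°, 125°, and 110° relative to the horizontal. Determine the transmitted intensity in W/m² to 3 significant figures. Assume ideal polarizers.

I₁ = 428 W/m² · cos²(79°) = 15.58 W/m².
I₂ = I₁ · cos²(46°) = 15.58 · 0.4826 = 7.519 W/m².
I₃ = I₂ · cos²(15°) = 7.519 · 0.933 = 7.016 W/m².

I ≈ 7.02 W/m²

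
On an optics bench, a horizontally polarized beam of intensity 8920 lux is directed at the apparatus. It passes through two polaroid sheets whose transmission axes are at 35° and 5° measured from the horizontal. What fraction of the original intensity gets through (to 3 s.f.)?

I/I₀ ≈ 0.503

I₁ = 8920 lux · cos²(35°) = 5985 lux.
I₂ = I₁ · cos²(30°) = 5985 · 0.75 = 4489 lux.
Transmitted fraction = 0.5033.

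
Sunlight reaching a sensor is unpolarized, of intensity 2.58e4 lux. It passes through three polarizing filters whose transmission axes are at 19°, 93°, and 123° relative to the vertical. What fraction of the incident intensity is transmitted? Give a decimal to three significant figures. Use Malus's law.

Unpolarized light through the first polarizer → I₁ = 2.58e4 lux/2 = 1.29e+04 lux, polarized at 19°.
I₂ = I₁ · cos²(74°) = 1.29e+04 · 0.07598 = 980.1 lux.
I₃ = I₂ · cos²(30°) = 980.1 · 0.75 = 735.1 lux.
Transmitted fraction = 0.02849.

I/I₀ ≈ 0.0285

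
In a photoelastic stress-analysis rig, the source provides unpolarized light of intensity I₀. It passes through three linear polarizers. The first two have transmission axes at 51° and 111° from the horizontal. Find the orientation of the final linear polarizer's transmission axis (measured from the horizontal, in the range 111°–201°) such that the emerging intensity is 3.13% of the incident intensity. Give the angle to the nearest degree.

Unpolarized light through the first polarizer → I₁ = ½ I₀, now polarized at 51°.
I₂ = I₁ cos²(111° − 51°) = 0.5 I₀ · cos²(60°) = 0.125 I₀.
Need I₃/I₀ = 0.0313, so cos²(θ − 111°) = 0.0313 / 0.125 = 0.2504.
θ − 111° = arccos(√0.2504) = 60.0°, giving θ ≈ 111 + 60.0 = 171.0°.

θ ≈ 171°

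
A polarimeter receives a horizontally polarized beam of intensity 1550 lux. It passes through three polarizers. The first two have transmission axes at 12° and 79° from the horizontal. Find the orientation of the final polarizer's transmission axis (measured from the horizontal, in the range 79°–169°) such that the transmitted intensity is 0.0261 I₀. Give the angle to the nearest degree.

I₁ = I₀ cos²(12° − 0°) = I₀ cos²(12°) = 0.9568 I₀.
I₂ = I₁ cos²(79° − 12°) = 0.9568 I₀ · cos²(67°) = 0.1461 I₀.
Need I₃/I₀ = 0.0261, so cos²(θ − 79°) = 0.0261 / 0.1461 = 0.1787.
θ − 79° = arccos(√0.1787) = 65.0°, giving θ ≈ 79 + 65.0 = 144.0°.

θ ≈ 144°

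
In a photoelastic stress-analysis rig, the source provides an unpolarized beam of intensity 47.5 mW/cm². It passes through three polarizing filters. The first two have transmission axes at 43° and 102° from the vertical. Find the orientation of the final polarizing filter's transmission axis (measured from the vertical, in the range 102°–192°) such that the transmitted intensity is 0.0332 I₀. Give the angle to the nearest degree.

θ ≈ 162°

Unpolarized light through the first polarizer → I₁ = ½ I₀, now polarized at 43°.
I₂ = I₁ cos²(102° − 43°) = 0.5 I₀ · cos²(59°) = 0.1326 I₀.
Need I₃/I₀ = 0.0332, so cos²(θ − 102°) = 0.0332 / 0.1326 = 0.2503.
θ − 102° = arccos(√0.2503) = 60.0°, giving θ ≈ 102 + 60.0 = 162.0°.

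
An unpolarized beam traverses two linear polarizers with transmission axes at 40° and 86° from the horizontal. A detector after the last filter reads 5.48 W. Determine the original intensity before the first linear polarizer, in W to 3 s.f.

I₀ ≈ 22.7 W

Unpolarized light through the first polarizer → I₁ = ½ I₀, now polarized at 40°.
I₂ = I₁ cos²(86° − 40°) = 0.5 I₀ · cos²(46°) = 0.2413 I₀.
So 5.48 W = 0.2413 I₀, giving I₀ = 5.48/0.2413 = 22.71 W.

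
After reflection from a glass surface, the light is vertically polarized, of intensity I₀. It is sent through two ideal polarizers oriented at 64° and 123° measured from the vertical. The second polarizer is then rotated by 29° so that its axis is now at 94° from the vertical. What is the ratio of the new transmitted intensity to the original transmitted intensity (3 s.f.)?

Before rotation:
I₁ = I₀ cos²(64° − 0°) = I₀ cos²(64°) = 0.1922 I₀.
I₂ = I₁ cos²(123° − 64°) = 0.1922 I₀ · cos²(59°) = 0.05098 I₀.
After rotation:
I₁ = I₀ cos²(64° − 0°) = I₀ cos²(64°) = 0.1922 I₀.
I₂ = I₁ cos²(94° − 64°) = 0.1922 I₀ · cos²(30°) = 0.1441 I₀.
Ratio = 0.1441 / 0.05098 = 2.827.

I_new/I_old ≈ 2.83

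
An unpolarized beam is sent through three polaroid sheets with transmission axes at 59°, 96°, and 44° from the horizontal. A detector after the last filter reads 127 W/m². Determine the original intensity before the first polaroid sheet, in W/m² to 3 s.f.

I₀ ≈ 1050 W/m²

Unpolarized light through the first polarizer → I₁ = ½ I₀, now polarized at 59°.
I₂ = I₁ cos²(96° − 59°) = 0.5 I₀ · cos²(37°) = 0.3189 I₀.
I₃ = I₂ cos²(44° − 96°) = 0.3189 I₀ · cos²(52°) = 0.1209 I₀.
So 127 W/m² = 0.1209 I₀, giving I₀ = 127/0.1209 = 1051 W/m².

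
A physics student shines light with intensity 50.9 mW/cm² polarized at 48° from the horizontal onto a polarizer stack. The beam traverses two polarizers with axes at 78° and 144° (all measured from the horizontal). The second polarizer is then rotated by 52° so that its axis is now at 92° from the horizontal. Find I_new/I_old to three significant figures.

I_new/I_old ≈ 5.69

Before rotation:
I₁ = I₀ cos²(78° − 48°) = I₀ cos²(30°) = 0.75 I₀.
I₂ = I₁ cos²(144° − 78°) = 0.75 I₀ · cos²(66°) = 0.1241 I₀.
After rotation:
I₁ = I₀ cos²(78° − 48°) = I₀ cos²(30°) = 0.75 I₀.
I₂ = I₁ cos²(92° − 78°) = 0.75 I₀ · cos²(14°) = 0.7061 I₀.
Ratio = 0.7061 / 0.1241 = 5.691.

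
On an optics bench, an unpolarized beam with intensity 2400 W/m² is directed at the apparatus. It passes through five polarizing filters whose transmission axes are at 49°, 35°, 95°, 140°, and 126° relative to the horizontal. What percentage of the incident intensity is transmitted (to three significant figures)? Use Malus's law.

Unpolarized light through the first polarizer → I₁ = 2400 W/m²/2 = 1200 W/m², polarized at 49°.
I₂ = I₁ · cos²(14°) = 1200 · 0.9415 = 1130 W/m².
I₃ = I₂ · cos²(60°) = 1130 · 0.25 = 282.4 W/m².
I₄ = I₃ · cos²(45°) = 282.4 · 0.5 = 141.2 W/m².
I₅ = I₄ · cos²(14°) = 141.2 · 0.9415 = 133 W/m².
That is 5.54% of the incident intensity.

≈ 5.54%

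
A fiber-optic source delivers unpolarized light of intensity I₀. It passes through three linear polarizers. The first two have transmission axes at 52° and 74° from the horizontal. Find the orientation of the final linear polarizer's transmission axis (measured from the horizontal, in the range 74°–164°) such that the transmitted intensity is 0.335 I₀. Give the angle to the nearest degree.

θ ≈ 102°

Unpolarized light through the first polarizer → I₁ = ½ I₀, now polarized at 52°.
I₂ = I₁ cos²(74° − 52°) = 0.5 I₀ · cos²(22°) = 0.4298 I₀.
Need I₃/I₀ = 0.335, so cos²(θ − 74°) = 0.335 / 0.4298 = 0.7794.
θ − 74° = arccos(√0.7794) = 28.0°, giving θ ≈ 74 + 28.0 = 102.0°.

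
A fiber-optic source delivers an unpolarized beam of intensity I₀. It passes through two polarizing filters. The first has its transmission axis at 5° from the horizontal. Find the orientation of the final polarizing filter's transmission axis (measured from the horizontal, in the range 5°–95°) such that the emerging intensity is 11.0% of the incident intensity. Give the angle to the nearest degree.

Unpolarized light through the first polarizer → I₁ = ½ I₀, now polarized at 5°.
Need I₂/I₀ = 0.11, so cos²(θ − 5°) = 0.11 / 0.5 = 0.22.
θ − 5° = arccos(√0.22) = 62.0°, giving θ ≈ 5 + 62.0 = 67.0°.

θ ≈ 67°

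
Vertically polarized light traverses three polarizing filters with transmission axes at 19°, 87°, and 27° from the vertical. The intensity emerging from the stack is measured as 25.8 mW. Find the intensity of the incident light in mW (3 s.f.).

I₀ ≈ 823 mW

By Malus's law, I₁ = I₀ cos²(19° − 0°) = I₀ cos²(19°) = 0.894 I₀.
I₂ = I₁ cos²(87° − 19°) = 0.894 I₀ · cos²(68°) = 0.1255 I₀.
I₃ = I₂ cos²(27° − 87°) = 0.1255 I₀ · cos²(60°) = 0.03136 I₀.
So 25.8 mW = 0.03136 I₀, giving I₀ = 25.8/0.03136 = 822.6 mW.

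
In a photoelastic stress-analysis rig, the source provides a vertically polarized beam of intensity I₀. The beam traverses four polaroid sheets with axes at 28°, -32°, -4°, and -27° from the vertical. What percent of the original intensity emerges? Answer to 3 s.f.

I₁ = I₀ cos²(28° − 0°) = I₀ cos²(28°) = 0.7796 I₀.
I₂ = I₁ cos²(-32° − 28°) = 0.7796 I₀ · cos²(60°) = 0.1949 I₀.
I₃ = I₂ cos²(-4° + 32°) = 0.1949 I₀ · cos²(28°) = 0.1519 I₀.
I₄ = I₃ cos²(-27° + 4°) = 0.1519 I₀ · cos²(23°) = 0.1287 I₀.
That is 12.87% of the incident intensity.

≈ 12.9%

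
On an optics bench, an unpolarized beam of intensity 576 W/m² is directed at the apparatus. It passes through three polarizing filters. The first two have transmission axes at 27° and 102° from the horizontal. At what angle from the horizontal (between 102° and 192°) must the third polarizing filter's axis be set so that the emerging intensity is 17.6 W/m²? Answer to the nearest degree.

θ ≈ 119°

Unpolarized light through the first polarizer → I₁ = ½ I₀, now polarized at 27°.
I₂ = I₁ cos²(102° − 27°) = 0.5 I₀ · cos²(75°) = 0.03349 I₀.
Target fraction: 17.6 / 576 W/m² = 0.03056 of I₀.
Need I₃/I₀ = 0.03056, so cos²(θ − 102°) = 0.03056 / 0.03349 = 0.9123.
θ − 102° = arccos(√0.9123) = 17.2°, giving θ ≈ 102 + 17.2 = 119.2°.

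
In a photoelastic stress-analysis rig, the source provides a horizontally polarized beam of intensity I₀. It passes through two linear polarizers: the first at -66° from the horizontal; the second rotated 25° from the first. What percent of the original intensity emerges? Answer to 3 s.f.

≈ 13.6%

By Malus's law, I₁ = I₀ cos²(-66° − 0°) = I₀ cos²(66°) = 0.1654 I₀.
I₂ = I₁ cos²(25°) = 0.1654 · 0.8214 I₀ = 0.1359 I₀.
That is 13.59% of the incident intensity.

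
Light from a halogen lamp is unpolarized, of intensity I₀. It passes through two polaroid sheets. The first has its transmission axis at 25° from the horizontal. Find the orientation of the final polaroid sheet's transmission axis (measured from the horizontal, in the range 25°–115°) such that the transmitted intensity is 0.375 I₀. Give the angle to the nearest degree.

Unpolarized light through the first polarizer → I₁ = ½ I₀, now polarized at 25°.
Need I₂/I₀ = 0.375, so cos²(θ − 25°) = 0.375 / 0.5 = 0.75.
θ − 25° = arccos(√0.75) = 30.0°, giving θ ≈ 25 + 30.0 = 55.0°.

θ ≈ 55°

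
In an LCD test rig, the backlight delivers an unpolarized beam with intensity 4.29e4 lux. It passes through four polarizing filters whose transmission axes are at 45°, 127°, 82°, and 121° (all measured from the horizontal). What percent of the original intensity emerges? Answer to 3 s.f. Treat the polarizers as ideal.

Unpolarized light through the first polarizer → I₁ = 4.29e4 lux/2 = 2.145e+04 lux, polarized at 45°.
I₂ = I₁ · cos²(82°) = 2.145e+04 · 0.01937 = 415.5 lux.
I₃ = I₂ · cos²(45°) = 415.5 · 0.5 = 207.7 lux.
I₄ = I₃ · cos²(39°) = 207.7 · 0.604 = 125.5 lux.
That is 0.2925% of the incident intensity.

≈ 0.292%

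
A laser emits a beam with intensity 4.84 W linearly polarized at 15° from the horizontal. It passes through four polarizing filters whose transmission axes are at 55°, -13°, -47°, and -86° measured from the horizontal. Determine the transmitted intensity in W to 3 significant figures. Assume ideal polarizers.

I₁ = 4.84 W · cos²(40°) = 2.84 W.
I₂ = I₁ · cos²(68°) = 2.84 · 0.1403 = 0.3986 W.
I₃ = I₂ · cos²(34°) = 0.3986 · 0.6873 = 0.2739 W.
I₄ = I₃ · cos²(39°) = 0.2739 · 0.604 = 0.1654 W.

I ≈ 0.165 W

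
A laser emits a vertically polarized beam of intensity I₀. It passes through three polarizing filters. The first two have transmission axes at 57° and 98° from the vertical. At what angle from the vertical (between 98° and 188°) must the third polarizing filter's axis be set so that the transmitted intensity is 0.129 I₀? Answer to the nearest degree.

I₁ = I₀ cos²(57° − 0°) = I₀ cos²(57°) = 0.2966 I₀.
I₂ = I₁ cos²(98° − 57°) = 0.2966 I₀ · cos²(41°) = 0.169 I₀.
Need I₃/I₀ = 0.129, so cos²(θ − 98°) = 0.129 / 0.169 = 0.7635.
θ − 98° = arccos(√0.7635) = 29.1°, giving θ ≈ 98 + 29.1 = 127.1°.

θ ≈ 127°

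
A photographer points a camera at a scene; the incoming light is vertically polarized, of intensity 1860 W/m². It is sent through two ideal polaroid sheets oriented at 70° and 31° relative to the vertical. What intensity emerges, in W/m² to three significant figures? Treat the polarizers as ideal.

I₁ = 1860 W/m² · cos²(70°) = 217.6 W/m².
I₂ = I₁ · cos²(39°) = 217.6 · 0.604 = 131.4 W/m².

I ≈ 131 W/m²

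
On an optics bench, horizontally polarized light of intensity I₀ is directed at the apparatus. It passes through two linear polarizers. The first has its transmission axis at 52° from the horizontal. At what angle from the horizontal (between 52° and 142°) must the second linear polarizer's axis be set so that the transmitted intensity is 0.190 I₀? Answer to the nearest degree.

θ ≈ 97°

I₁ = I₀ cos²(52° − 0°) = I₀ cos²(52°) = 0.379 I₀.
Need I₂/I₀ = 0.19, so cos²(θ − 52°) = 0.19 / 0.379 = 0.5013.
θ − 52° = arccos(√0.5013) = 44.9°, giving θ ≈ 52 + 44.9 = 96.9°.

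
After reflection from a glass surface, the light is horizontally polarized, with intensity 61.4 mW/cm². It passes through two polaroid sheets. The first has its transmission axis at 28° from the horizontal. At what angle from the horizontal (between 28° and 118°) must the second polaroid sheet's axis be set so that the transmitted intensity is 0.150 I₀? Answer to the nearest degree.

I₁ = I₀ cos²(28° − 0°) = I₀ cos²(28°) = 0.7796 I₀.
Need I₂/I₀ = 0.15, so cos²(θ − 28°) = 0.15 / 0.7796 = 0.1924.
θ − 28° = arccos(√0.1924) = 64.0°, giving θ ≈ 28 + 64.0 = 92.0°.

θ ≈ 92°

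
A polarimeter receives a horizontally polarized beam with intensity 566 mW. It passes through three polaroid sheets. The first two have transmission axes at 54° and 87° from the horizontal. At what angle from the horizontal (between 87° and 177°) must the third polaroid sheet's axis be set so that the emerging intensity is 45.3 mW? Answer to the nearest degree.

By Malus's law, I₁ = I₀ cos²(54° − 0°) = I₀ cos²(54°) = 0.3455 I₀.
I₂ = I₁ cos²(87° − 54°) = 0.3455 I₀ · cos²(33°) = 0.243 I₀.
Target fraction: 45.3 / 566 mW = 0.08004 of I₀.
Need I₃/I₀ = 0.08004, so cos²(θ − 87°) = 0.08004 / 0.243 = 0.3294.
θ − 87° = arccos(√0.3294) = 55.0°, giving θ ≈ 87 + 55.0 = 142.0°.

θ ≈ 142°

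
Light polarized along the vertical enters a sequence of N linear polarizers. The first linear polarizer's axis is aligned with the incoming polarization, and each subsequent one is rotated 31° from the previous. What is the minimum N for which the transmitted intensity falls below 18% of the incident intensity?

N = 7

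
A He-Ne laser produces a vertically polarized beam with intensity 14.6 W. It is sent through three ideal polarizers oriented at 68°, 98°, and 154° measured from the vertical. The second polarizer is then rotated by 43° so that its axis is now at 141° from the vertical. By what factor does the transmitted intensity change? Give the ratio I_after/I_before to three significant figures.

Before rotation:
By Malus's law, I₁ = I₀ cos²(68° − 0°) = I₀ cos²(68°) = 0.1403 I₀.
I₂ = I₁ cos²(98° − 68°) = 0.1403 I₀ · cos²(30°) = 0.1052 I₀.
I₃ = I₂ cos²(154° − 98°) = 0.1052 I₀ · cos²(56°) = 0.03291 I₀.
After rotation:
I₁ = I₀ cos²(68° − 0°) = I₀ cos²(68°) = 0.1403 I₀.
I₂ = I₁ cos²(141° − 68°) = 0.1403 I₀ · cos²(73°) = 0.012 I₀.
I₃ = I₂ cos²(154° − 141°) = 0.012 I₀ · cos²(13°) = 0.01139 I₀.
Ratio = 0.01139 / 0.03291 = 0.346.

I_new/I_old ≈ 0.346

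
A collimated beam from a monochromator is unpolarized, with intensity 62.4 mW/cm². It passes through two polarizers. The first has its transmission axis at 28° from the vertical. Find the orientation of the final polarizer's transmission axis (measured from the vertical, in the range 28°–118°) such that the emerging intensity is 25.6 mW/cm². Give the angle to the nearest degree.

Unpolarized light through the first polarizer → I₁ = ½ I₀, now polarized at 28°.
Target fraction: 25.6 / 62.4 mW/cm² = 0.4103 of I₀.
Need I₂/I₀ = 0.4103, so cos²(θ − 28°) = 0.4103 / 0.5 = 0.8205.
θ − 28° = arccos(√0.8205) = 25.1°, giving θ ≈ 28 + 25.1 = 53.1°.

θ ≈ 53°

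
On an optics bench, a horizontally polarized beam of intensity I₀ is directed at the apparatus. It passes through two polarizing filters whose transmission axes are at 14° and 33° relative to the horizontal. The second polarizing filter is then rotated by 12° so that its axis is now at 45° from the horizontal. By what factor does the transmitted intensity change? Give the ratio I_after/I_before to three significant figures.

I_new/I_old ≈ 0.822

Before rotation:
I₁ = I₀ cos²(14° − 0°) = I₀ cos²(14°) = 0.9415 I₀.
I₂ = I₁ cos²(33° − 14°) = 0.9415 I₀ · cos²(19°) = 0.8417 I₀.
After rotation:
I₁ = I₀ cos²(14° − 0°) = I₀ cos²(14°) = 0.9415 I₀.
I₂ = I₁ cos²(45° − 14°) = 0.9415 I₀ · cos²(31°) = 0.6917 I₀.
Ratio = 0.6917 / 0.8417 = 0.8218.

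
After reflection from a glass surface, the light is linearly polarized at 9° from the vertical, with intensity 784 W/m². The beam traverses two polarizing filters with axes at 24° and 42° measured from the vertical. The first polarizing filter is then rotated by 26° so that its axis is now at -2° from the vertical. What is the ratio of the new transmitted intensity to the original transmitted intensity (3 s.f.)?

Before rotation:
By Malus's law, I₁ = I₀ cos²(24° − 9°) = I₀ cos²(15°) = 0.933 I₀.
I₂ = I₁ cos²(42° − 24°) = 0.933 I₀ · cos²(18°) = 0.8439 I₀.
After rotation:
I₁ = I₀ cos²(-2° − 9°) = I₀ cos²(11°) = 0.9636 I₀.
I₂ = I₁ cos²(42° + 2°) = 0.9636 I₀ · cos²(44°) = 0.4986 I₀.
Ratio = 0.4986 / 0.8439 = 0.5908.

I_new/I_old ≈ 0.591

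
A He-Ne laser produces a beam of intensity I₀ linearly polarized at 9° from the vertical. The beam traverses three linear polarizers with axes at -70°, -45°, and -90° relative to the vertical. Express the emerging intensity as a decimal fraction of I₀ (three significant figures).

≈ 0.0150 I₀

By Malus's law, I₁ = I₀ cos²(-70° − 9°) = I₀ cos²(79°) = 0.03641 I₀.
I₂ = I₁ cos²(-45° + 70°) = 0.03641 I₀ · cos²(25°) = 0.02991 I₀.
I₃ = I₂ cos²(-90° + 45°) = 0.02991 I₀ · cos²(45°) = 0.01495 I₀.
Transmitted fraction = 0.01495.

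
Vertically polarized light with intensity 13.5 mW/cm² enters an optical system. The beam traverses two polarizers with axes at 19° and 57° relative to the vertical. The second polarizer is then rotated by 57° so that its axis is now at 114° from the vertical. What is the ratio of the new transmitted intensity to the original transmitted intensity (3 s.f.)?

I_new/I_old ≈ 0.0122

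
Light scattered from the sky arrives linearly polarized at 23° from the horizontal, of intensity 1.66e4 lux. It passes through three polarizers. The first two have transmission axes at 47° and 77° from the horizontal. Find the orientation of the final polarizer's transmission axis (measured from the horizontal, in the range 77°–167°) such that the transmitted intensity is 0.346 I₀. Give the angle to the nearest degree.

θ ≈ 119°

I₁ = I₀ cos²(47° − 23°) = I₀ cos²(24°) = 0.8346 I₀.
I₂ = I₁ cos²(77° − 47°) = 0.8346 I₀ · cos²(30°) = 0.6259 I₀.
Need I₃/I₀ = 0.346, so cos²(θ − 77°) = 0.346 / 0.6259 = 0.5528.
θ − 77° = arccos(√0.5528) = 42.0°, giving θ ≈ 77 + 42.0 = 119.0°.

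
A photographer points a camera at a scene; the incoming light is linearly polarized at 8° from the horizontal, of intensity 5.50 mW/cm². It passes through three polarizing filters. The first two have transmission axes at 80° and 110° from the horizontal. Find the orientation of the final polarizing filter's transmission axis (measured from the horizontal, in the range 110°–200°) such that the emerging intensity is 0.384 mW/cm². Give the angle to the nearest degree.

θ ≈ 119°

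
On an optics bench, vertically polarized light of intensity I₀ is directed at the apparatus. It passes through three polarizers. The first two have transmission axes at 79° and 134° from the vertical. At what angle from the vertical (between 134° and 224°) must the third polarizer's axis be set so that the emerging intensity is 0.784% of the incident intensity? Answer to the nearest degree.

I₁ = I₀ cos²(79° − 0°) = I₀ cos²(79°) = 0.03641 I₀.
I₂ = I₁ cos²(134° − 79°) = 0.03641 I₀ · cos²(55°) = 0.01198 I₀.
Need I₃/I₀ = 0.00784, so cos²(θ − 134°) = 0.00784 / 0.01198 = 0.6545.
θ − 134° = arccos(√0.6545) = 36.0°, giving θ ≈ 134 + 36.0 = 170.0°.

θ ≈ 170°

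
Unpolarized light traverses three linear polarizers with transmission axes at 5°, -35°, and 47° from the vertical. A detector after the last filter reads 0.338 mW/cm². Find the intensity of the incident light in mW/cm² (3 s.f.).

I₀ ≈ 59.5 mW/cm²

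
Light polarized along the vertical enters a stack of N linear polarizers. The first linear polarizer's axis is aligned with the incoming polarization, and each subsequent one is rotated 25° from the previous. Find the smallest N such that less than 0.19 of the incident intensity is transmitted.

First polarizer is aligned with the polarization: full transmission.
Each further stage multiplies by cos²(25°) = 0.8214.
After N polarizers: T = 0.8214^(N−1). Require T < 0.19 ⇒ N−1 > ln(0.19)/ln(0.8214) = 8.44, so N−1 ≥ 9 and N = 10.
Check: N=10 gives T = 0.1702 < 0.19; N=9 gives T = 0.2072.

N = 10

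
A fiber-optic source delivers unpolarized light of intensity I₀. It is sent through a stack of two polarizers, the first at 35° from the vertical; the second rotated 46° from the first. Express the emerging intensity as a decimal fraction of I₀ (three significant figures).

≈ 0.241 I₀

Unpolarized light through the first polarizer → I₁ = ½ I₀, now polarized at 35°.
I₂ = I₁ cos²(46°) = 0.5 · 0.4826 I₀ = 0.2413 I₀.
Transmitted fraction = 0.2413.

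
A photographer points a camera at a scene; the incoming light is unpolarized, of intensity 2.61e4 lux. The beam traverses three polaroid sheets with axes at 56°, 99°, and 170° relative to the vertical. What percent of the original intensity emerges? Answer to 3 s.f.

≈ 2.83%

Unpolarized light through the first polarizer → I₁ = 2.61e4 lux/2 = 1.305e+04 lux, polarized at 56°.
I₂ = I₁ · cos²(43°) = 1.305e+04 · 0.5349 = 6980 lux.
I₃ = I₂ · cos²(71°) = 6980 · 0.106 = 739.9 lux.
That is 2.835% of the incident intensity.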